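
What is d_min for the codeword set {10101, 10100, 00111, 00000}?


Comparing all pairs, minimum distance: 1
Can detect 0 errors, correct 0 errors

1


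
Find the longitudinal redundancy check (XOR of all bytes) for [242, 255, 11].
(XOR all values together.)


XOR chain: 242 ^ 255 ^ 11 = 6

6


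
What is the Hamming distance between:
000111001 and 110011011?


XOR: 110100010
Count of 1s: 4

4


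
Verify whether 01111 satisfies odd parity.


Number of 1s: 4

No, parity error (4 ones)


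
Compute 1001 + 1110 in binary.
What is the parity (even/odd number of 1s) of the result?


1001 = 9
1110 = 14
Sum = 23 = 10111
1s count = 4

even parity (4 ones in 10111)


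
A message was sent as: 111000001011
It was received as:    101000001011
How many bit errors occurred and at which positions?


XOR: 010000000000

1 error(s) at position(s): 1


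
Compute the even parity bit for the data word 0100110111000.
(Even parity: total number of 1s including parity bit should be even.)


Number of 1s in data: 6
Parity bit: 0

0


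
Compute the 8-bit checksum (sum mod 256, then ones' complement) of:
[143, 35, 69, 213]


Sum = 460 mod 256 = 204
Complement = 51

51


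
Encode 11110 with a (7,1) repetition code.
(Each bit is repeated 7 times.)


Each bit -> 7 copies

11111111111111111111111111110000000


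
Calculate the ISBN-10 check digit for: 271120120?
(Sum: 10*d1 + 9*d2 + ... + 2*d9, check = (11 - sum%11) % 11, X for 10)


Weighted sum: 120
120 mod 11 = 10

Check digit: 1


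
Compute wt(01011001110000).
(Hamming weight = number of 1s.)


Counting 1s in 01011001110000

6


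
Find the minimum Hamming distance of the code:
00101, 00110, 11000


Comparing all pairs, minimum distance: 2
Can detect 1 errors, correct 0 errors

2


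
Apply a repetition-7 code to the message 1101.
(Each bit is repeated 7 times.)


Each bit -> 7 copies

1111111111111100000001111111


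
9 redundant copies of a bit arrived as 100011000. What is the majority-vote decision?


Ones: 3 out of 9
Threshold: 5

0 (3/9 voted 1)


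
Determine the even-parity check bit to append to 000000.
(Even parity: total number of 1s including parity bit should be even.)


Number of 1s in data: 0
Parity bit: 0

0


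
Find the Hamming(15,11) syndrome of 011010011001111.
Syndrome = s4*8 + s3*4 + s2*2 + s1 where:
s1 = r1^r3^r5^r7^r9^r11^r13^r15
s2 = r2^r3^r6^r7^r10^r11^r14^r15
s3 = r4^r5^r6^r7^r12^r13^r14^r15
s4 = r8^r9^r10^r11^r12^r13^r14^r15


s1=1, s2=0, s3=1, s4=0

Syndrome = 5 (error at position 5)


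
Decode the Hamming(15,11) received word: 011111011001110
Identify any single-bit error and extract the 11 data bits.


Syndrome = 8: error at position 8

Data: 11101001110 (corrected bit 8)


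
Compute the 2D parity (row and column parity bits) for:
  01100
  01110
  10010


Row parities: 010
Column parities: 10000

Row P: 010, Col P: 10000, Corner: 1


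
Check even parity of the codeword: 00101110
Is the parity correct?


Number of 1s: 4

Yes, parity is correct (4 ones)


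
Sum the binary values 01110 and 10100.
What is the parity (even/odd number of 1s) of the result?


01110 = 14
10100 = 20
Sum = 34 = 100010
1s count = 2

even parity (2 ones in 100010)


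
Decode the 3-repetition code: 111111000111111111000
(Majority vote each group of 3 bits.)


Groups: 111, 111, 000, 111, 111, 111, 000
Majority votes: 1101110

1101110


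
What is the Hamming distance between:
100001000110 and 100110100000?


XOR: 000111100110
Count of 1s: 6

6


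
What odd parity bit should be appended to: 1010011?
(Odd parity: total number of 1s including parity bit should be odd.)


Number of 1s in data: 4
Parity bit: 1

1


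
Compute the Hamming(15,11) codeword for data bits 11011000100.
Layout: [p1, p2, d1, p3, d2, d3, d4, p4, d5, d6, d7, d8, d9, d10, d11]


Parity bits: p1=1, p2=0, p3=1, p4=0

101110101000100


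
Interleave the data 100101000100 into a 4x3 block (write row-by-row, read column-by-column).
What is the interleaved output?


Matrix:
  100
  101
  000
  100
Read columns: 110100000100

110100000100


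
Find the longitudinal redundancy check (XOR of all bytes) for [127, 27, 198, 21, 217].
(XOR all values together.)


XOR chain: 127 ^ 27 ^ 198 ^ 21 ^ 217 = 110

110


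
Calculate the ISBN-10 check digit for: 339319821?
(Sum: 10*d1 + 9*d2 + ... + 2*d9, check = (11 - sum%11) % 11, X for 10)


Weighted sum: 241
241 mod 11 = 10

Check digit: 1


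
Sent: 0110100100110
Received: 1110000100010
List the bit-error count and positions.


XOR: 1000100000100

3 error(s) at position(s): 0, 4, 10


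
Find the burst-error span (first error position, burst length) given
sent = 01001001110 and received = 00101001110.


XOR: 01100000000

Burst at position 1, length 2


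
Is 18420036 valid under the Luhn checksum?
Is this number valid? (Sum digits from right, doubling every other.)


Luhn sum = 32
32 mod 10 = 2

Invalid (Luhn sum mod 10 = 2)


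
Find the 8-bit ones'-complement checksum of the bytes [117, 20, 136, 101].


Sum = 374 mod 256 = 118
Complement = 137

137


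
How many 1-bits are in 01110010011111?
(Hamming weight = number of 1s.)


Counting 1s in 01110010011111

9


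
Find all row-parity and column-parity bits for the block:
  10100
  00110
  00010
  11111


Row parities: 0011
Column parities: 01111

Row P: 0011, Col P: 01111, Corner: 0


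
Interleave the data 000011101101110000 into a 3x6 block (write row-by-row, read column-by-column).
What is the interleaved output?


Matrix:
  000011
  101101
  110000
Read columns: 011001010010100110

011001010010100110


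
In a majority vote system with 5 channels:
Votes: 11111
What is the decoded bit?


Ones: 5 out of 5
Threshold: 3

1 (5/5 voted 1)


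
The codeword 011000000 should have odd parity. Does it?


Number of 1s: 2

No, parity error (2 ones)


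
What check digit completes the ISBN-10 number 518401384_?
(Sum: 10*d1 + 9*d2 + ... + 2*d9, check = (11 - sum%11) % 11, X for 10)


Weighted sum: 200
200 mod 11 = 2

Check digit: 9


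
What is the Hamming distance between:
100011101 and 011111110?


XOR: 111100011
Count of 1s: 6

6


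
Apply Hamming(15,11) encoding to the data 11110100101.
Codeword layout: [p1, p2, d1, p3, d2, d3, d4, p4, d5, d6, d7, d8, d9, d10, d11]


Parity bits: p1=1, p2=1, p3=1, p4=1

111111110100101


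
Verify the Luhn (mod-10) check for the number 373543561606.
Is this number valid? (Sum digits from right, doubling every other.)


Luhn sum = 56
56 mod 10 = 6

Invalid (Luhn sum mod 10 = 6)


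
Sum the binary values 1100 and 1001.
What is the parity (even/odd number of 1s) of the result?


1100 = 12
1001 = 9
Sum = 21 = 10101
1s count = 3

odd parity (3 ones in 10101)


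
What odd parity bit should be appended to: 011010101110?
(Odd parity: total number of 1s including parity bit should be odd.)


Number of 1s in data: 7
Parity bit: 0

0


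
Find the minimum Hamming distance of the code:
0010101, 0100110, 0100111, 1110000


Comparing all pairs, minimum distance: 1
Can detect 0 errors, correct 0 errors

1


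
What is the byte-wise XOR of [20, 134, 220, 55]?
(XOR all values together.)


XOR chain: 20 ^ 134 ^ 220 ^ 55 = 121

121


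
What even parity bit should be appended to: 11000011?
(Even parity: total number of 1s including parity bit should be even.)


Number of 1s in data: 4
Parity bit: 0

0


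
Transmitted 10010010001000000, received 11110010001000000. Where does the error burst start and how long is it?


XOR: 01100000000000000

Burst at position 1, length 2


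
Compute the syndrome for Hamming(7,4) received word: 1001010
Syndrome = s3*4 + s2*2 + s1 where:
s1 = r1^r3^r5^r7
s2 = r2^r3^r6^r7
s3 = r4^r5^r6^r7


s1=1, s2=1, s3=0

Syndrome = 3 (error at position 3)


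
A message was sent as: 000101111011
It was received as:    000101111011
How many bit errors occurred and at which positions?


XOR: 000000000000

0 errors (received matches sent)


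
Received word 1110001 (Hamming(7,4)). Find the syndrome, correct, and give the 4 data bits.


Syndrome = 7: error at position 7

Data: 1000 (corrected bit 7)


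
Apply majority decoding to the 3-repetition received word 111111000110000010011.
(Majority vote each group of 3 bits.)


Groups: 111, 111, 000, 110, 000, 010, 011
Majority votes: 1101001

1101001


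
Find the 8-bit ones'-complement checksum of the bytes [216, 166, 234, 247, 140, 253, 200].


Sum = 1456 mod 256 = 176
Complement = 79

79


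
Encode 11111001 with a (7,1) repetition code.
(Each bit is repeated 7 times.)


Each bit -> 7 copies

11111111111111111111111111111111111000000000000001111111


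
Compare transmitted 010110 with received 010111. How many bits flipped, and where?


XOR: 000001

1 error(s) at position(s): 5


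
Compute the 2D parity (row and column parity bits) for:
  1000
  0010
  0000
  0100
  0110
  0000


Row parities: 110100
Column parities: 1000

Row P: 110100, Col P: 1000, Corner: 1


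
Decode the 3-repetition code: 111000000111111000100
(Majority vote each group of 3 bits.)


Groups: 111, 000, 000, 111, 111, 000, 100
Majority votes: 1001100

1001100


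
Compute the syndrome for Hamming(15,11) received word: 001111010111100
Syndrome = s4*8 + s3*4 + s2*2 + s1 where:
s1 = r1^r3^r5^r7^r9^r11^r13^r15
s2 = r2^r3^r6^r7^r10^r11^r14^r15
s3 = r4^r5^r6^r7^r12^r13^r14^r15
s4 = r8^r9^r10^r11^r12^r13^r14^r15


s1=0, s2=0, s3=1, s4=1

Syndrome = 12 (error at position 12)


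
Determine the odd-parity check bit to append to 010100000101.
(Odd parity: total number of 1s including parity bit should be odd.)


Number of 1s in data: 4
Parity bit: 1

1


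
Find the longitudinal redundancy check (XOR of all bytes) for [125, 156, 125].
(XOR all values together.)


XOR chain: 125 ^ 156 ^ 125 = 156

156


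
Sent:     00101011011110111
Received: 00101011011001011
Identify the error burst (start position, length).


XOR: 00000000000111100

Burst at position 11, length 4


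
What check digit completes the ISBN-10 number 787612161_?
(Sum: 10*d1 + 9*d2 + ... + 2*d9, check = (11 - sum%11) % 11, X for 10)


Weighted sum: 280
280 mod 11 = 5

Check digit: 6


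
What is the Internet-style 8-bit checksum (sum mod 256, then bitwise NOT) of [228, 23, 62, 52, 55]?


Sum = 420 mod 256 = 164
Complement = 91

91


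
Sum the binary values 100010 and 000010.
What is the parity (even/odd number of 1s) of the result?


100010 = 34
000010 = 2
Sum = 36 = 100100
1s count = 2

even parity (2 ones in 100100)


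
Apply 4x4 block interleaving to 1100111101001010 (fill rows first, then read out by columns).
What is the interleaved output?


Matrix:
  1100
  1111
  0100
  1010
Read columns: 1101111001010100

1101111001010100


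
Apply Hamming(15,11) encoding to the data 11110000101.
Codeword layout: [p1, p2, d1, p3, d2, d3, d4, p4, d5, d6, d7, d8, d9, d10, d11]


Parity bits: p1=1, p2=0, p3=1, p4=0

101111100000101


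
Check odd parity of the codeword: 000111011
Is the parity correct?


Number of 1s: 5

Yes, parity is correct (5 ones)


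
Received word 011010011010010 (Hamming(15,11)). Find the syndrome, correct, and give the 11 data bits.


Syndrome = 0: no error detected

Data: 11001010010 (no errors)


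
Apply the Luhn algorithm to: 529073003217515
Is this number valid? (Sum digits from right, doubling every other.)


Luhn sum = 56
56 mod 10 = 6

Invalid (Luhn sum mod 10 = 6)


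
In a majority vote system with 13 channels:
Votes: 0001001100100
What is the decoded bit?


Ones: 4 out of 13
Threshold: 7

0 (4/13 voted 1)


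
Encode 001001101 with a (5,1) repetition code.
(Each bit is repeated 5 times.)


Each bit -> 5 copies

000000000011111000000000011111111110000011111


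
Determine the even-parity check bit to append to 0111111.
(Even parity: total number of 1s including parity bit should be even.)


Number of 1s in data: 6
Parity bit: 0

0


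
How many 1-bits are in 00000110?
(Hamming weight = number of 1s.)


Counting 1s in 00000110

2


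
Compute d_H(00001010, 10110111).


XOR: 10111101
Count of 1s: 6

6


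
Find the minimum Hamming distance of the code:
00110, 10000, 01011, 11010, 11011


Comparing all pairs, minimum distance: 1
Can detect 0 errors, correct 0 errors

1


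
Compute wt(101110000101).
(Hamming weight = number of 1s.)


Counting 1s in 101110000101

6


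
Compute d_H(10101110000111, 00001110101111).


XOR: 10100000101000
Count of 1s: 4

4


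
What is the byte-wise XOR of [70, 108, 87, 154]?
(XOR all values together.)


XOR chain: 70 ^ 108 ^ 87 ^ 154 = 231

231


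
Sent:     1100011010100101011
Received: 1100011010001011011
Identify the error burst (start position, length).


XOR: 0000000000101110000

Burst at position 10, length 5


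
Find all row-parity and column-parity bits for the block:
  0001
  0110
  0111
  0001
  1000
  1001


Row parities: 101110
Column parities: 0000

Row P: 101110, Col P: 0000, Corner: 0


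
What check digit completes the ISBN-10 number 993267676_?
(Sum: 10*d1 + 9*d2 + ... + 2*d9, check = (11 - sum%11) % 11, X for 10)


Weighted sum: 337
337 mod 11 = 7

Check digit: 4


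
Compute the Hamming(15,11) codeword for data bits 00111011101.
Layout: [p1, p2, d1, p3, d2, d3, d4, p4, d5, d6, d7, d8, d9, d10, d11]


Parity bits: p1=1, p2=0, p3=1, p4=1

100101111011101


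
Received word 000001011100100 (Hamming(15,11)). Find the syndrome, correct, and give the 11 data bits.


Syndrome = 0: no error detected

Data: 00101100100 (no errors)


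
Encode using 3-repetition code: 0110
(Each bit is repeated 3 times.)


Each bit -> 3 copies

000111111000


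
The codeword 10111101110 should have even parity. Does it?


Number of 1s: 8

Yes, parity is correct (8 ones)


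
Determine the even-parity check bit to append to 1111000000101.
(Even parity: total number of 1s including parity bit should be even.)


Number of 1s in data: 6
Parity bit: 0

0


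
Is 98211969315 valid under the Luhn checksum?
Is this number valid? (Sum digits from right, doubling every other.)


Luhn sum = 55
55 mod 10 = 5

Invalid (Luhn sum mod 10 = 5)


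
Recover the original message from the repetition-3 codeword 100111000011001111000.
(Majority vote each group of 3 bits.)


Groups: 100, 111, 000, 011, 001, 111, 000
Majority votes: 0101010

0101010


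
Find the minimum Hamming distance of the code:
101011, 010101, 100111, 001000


Comparing all pairs, minimum distance: 2
Can detect 1 errors, correct 0 errors

2


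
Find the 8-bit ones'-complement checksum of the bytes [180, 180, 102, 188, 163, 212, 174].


Sum = 1199 mod 256 = 175
Complement = 80

80


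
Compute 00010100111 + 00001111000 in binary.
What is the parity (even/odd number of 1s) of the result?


00010100111 = 167
00001111000 = 120
Sum = 287 = 100011111
1s count = 6

even parity (6 ones in 100011111)


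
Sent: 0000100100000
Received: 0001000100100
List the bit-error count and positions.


XOR: 0001100000100

3 error(s) at position(s): 3, 4, 10


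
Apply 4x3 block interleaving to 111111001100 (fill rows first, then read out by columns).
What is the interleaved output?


Matrix:
  111
  111
  001
  100
Read columns: 110111001110

110111001110


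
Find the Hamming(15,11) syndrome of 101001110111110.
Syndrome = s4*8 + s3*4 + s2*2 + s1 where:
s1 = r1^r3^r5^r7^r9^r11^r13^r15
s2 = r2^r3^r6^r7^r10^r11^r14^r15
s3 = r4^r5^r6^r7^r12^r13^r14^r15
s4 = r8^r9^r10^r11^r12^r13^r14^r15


s1=1, s2=0, s3=1, s4=0

Syndrome = 5 (error at position 5)


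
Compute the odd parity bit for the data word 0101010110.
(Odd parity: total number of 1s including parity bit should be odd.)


Number of 1s in data: 5
Parity bit: 0

0


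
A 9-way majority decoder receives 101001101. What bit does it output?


Ones: 5 out of 9
Threshold: 5

1 (5/9 voted 1)


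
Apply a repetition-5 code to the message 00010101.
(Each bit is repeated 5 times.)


Each bit -> 5 copies

0000000000000001111100000111110000011111


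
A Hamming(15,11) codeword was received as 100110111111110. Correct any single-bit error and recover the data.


Syndrome = 8: error at position 8

Data: 01011111110 (corrected bit 8)


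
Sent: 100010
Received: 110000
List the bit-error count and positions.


XOR: 010010

2 error(s) at position(s): 1, 4


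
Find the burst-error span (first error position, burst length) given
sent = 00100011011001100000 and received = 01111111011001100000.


XOR: 01011100000000000000

Burst at position 1, length 5


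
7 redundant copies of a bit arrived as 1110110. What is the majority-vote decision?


Ones: 5 out of 7
Threshold: 4

1 (5/7 voted 1)


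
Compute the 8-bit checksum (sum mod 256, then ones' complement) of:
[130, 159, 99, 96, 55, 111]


Sum = 650 mod 256 = 138
Complement = 117

117


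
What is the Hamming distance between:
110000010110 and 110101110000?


XOR: 000101100110
Count of 1s: 5

5


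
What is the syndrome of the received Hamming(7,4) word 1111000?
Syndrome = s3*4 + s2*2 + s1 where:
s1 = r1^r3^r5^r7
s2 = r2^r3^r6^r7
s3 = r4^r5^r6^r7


s1=0, s2=0, s3=1

Syndrome = 4 (error at position 4)


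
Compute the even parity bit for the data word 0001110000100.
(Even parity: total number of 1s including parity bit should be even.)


Number of 1s in data: 4
Parity bit: 0

0


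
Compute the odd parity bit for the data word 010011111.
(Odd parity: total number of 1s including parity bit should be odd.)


Number of 1s in data: 6
Parity bit: 1

1


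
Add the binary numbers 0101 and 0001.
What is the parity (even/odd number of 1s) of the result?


0101 = 5
0001 = 1
Sum = 6 = 110
1s count = 2

even parity (2 ones in 110)


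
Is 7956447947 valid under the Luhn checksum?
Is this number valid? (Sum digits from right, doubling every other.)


Luhn sum = 62
62 mod 10 = 2

Invalid (Luhn sum mod 10 = 2)


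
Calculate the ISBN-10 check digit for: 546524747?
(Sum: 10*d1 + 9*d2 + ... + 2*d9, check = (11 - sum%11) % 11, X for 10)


Weighted sum: 255
255 mod 11 = 2

Check digit: 9


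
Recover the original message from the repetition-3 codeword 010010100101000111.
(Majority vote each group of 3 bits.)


Groups: 010, 010, 100, 101, 000, 111
Majority votes: 000101

000101


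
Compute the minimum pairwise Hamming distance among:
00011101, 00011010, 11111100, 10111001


Comparing all pairs, minimum distance: 3
Can detect 2 errors, correct 1 errors

3


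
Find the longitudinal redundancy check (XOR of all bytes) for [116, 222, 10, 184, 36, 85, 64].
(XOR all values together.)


XOR chain: 116 ^ 222 ^ 10 ^ 184 ^ 36 ^ 85 ^ 64 = 41

41


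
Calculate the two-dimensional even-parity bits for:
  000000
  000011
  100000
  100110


Row parities: 0011
Column parities: 000101

Row P: 0011, Col P: 000101, Corner: 0


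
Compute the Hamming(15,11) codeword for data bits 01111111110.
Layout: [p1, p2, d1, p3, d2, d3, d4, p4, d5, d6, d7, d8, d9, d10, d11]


Parity bits: p1=1, p2=1, p3=0, p4=0

110011101111110


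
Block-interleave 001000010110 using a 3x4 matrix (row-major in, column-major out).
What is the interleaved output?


Matrix:
  0010
  0001
  0110
Read columns: 000001101010

000001101010


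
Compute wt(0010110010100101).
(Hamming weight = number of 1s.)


Counting 1s in 0010110010100101

7


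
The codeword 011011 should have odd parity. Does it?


Number of 1s: 4

No, parity error (4 ones)


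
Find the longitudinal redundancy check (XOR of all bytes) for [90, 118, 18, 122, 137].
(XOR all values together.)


XOR chain: 90 ^ 118 ^ 18 ^ 122 ^ 137 = 205

205


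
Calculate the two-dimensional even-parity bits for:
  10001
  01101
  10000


Row parities: 011
Column parities: 01100

Row P: 011, Col P: 01100, Corner: 0


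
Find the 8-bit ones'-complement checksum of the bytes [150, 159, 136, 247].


Sum = 692 mod 256 = 180
Complement = 75

75


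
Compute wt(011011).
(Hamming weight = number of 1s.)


Counting 1s in 011011

4


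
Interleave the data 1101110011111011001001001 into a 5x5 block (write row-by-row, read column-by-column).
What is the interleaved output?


Matrix:
  11011
  10011
  11101
  10010
  01001
Read columns: 1111010101001001101011101

1111010101001001101011101


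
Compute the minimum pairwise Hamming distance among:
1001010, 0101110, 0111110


Comparing all pairs, minimum distance: 1
Can detect 0 errors, correct 0 errors

1


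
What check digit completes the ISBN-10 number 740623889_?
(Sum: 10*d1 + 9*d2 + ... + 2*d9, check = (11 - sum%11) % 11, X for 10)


Weighted sum: 249
249 mod 11 = 7

Check digit: 4


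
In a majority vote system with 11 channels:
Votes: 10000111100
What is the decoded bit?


Ones: 5 out of 11
Threshold: 6

0 (5/11 voted 1)


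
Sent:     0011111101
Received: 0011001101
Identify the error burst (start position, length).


XOR: 0000110000

Burst at position 4, length 2


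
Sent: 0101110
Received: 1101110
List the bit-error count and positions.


XOR: 1000000

1 error(s) at position(s): 0


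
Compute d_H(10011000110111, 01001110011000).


XOR: 11010110101111
Count of 1s: 10

10


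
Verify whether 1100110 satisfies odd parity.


Number of 1s: 4

No, parity error (4 ones)


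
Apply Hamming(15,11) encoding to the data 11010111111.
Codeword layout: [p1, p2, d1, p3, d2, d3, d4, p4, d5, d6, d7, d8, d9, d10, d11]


Parity bits: p1=0, p2=0, p3=0, p4=0

001010100111111


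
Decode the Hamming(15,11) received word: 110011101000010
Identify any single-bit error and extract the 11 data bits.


Syndrome = 0: no error detected

Data: 01111000010 (no errors)


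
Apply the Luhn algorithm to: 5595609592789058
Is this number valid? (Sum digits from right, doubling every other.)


Luhn sum = 79
79 mod 10 = 9

Invalid (Luhn sum mod 10 = 9)


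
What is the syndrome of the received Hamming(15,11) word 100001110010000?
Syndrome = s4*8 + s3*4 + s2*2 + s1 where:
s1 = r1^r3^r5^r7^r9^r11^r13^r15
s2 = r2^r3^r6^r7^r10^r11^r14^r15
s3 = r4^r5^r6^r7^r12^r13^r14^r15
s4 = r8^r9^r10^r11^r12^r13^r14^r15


s1=1, s2=1, s3=0, s4=0

Syndrome = 3 (error at position 3)


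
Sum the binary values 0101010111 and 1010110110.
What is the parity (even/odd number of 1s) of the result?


0101010111 = 343
1010110110 = 694
Sum = 1037 = 10000001101
1s count = 4

even parity (4 ones in 10000001101)


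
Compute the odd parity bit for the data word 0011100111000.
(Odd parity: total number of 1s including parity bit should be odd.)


Number of 1s in data: 6
Parity bit: 1

1


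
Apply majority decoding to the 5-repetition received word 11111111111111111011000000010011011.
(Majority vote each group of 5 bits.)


Groups: 11111, 11111, 11111, 11011, 00000, 00100, 11011
Majority votes: 1111001

1111001


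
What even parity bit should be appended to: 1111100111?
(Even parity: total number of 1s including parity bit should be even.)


Number of 1s in data: 8
Parity bit: 0

0


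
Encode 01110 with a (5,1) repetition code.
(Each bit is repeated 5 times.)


Each bit -> 5 copies

0000011111111111111100000


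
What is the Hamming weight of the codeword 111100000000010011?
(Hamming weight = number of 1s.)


Counting 1s in 111100000000010011

7


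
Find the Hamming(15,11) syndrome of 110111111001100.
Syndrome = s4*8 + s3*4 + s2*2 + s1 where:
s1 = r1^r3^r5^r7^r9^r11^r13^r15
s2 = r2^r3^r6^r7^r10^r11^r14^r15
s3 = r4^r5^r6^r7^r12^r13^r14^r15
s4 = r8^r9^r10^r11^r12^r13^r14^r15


s1=1, s2=1, s3=0, s4=0

Syndrome = 3 (error at position 3)


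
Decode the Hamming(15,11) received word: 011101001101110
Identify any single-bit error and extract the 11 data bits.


Syndrome = 15: error at position 15

Data: 10101101111 (corrected bit 15)


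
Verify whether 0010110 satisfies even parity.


Number of 1s: 3

No, parity error (3 ones)


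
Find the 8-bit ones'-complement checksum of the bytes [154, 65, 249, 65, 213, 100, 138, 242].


Sum = 1226 mod 256 = 202
Complement = 53

53


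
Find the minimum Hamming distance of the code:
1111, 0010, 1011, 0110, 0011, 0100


Comparing all pairs, minimum distance: 1
Can detect 0 errors, correct 0 errors

1


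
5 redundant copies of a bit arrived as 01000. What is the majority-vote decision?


Ones: 1 out of 5
Threshold: 3

0 (1/5 voted 1)


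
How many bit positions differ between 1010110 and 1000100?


XOR: 0010010
Count of 1s: 2

2


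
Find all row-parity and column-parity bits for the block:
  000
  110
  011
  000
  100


Row parities: 00001
Column parities: 001

Row P: 00001, Col P: 001, Corner: 1


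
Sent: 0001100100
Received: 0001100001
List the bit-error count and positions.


XOR: 0000000101

2 error(s) at position(s): 7, 9


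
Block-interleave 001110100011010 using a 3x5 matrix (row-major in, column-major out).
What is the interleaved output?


Matrix:
  00111
  01000
  11010
Read columns: 001011100101100

001011100101100


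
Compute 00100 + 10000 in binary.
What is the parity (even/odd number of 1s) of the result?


00100 = 4
10000 = 16
Sum = 20 = 10100
1s count = 2

even parity (2 ones in 10100)


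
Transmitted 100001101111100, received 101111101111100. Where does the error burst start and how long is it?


XOR: 001110000000000

Burst at position 2, length 3


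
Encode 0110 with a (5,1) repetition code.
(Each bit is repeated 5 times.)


Each bit -> 5 copies

00000111111111100000


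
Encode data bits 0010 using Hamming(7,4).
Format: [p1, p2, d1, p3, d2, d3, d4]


Parity bits: p1=0, p2=1, p3=1

0101010


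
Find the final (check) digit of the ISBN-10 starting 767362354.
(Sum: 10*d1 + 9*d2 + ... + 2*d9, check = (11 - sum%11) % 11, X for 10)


Weighted sum: 282
282 mod 11 = 7

Check digit: 4


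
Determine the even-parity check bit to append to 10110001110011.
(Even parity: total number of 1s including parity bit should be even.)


Number of 1s in data: 8
Parity bit: 0

0


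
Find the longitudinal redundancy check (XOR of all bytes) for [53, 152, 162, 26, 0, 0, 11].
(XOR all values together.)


XOR chain: 53 ^ 152 ^ 162 ^ 26 ^ 0 ^ 0 ^ 11 = 30

30


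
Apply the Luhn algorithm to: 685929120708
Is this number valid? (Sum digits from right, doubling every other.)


Luhn sum = 53
53 mod 10 = 3

Invalid (Luhn sum mod 10 = 3)


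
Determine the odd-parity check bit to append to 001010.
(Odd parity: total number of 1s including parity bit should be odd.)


Number of 1s in data: 2
Parity bit: 1

1


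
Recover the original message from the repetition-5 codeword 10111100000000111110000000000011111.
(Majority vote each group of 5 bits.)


Groups: 10111, 10000, 00001, 11110, 00000, 00000, 11111
Majority votes: 1001001

1001001


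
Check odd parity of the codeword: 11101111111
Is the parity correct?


Number of 1s: 10

No, parity error (10 ones)


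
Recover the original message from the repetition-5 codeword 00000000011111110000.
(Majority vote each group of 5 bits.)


Groups: 00000, 00001, 11111, 10000
Majority votes: 0010

0010


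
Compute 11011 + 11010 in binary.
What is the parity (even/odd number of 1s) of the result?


11011 = 27
11010 = 26
Sum = 53 = 110101
1s count = 4

even parity (4 ones in 110101)


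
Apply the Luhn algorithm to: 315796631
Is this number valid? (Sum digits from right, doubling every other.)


Luhn sum = 40
40 mod 10 = 0

Valid (Luhn sum mod 10 = 0)


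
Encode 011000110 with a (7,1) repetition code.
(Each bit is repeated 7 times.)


Each bit -> 7 copies

000000011111111111111000000000000000000000111111111111110000000


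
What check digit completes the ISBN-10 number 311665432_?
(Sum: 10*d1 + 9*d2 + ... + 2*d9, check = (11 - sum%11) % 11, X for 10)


Weighted sum: 179
179 mod 11 = 3

Check digit: 8


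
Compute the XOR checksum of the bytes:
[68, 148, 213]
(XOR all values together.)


XOR chain: 68 ^ 148 ^ 213 = 5

5


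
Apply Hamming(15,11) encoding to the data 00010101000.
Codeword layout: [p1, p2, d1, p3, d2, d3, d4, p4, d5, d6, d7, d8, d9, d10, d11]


Parity bits: p1=1, p2=0, p3=0, p4=0

100000100101000


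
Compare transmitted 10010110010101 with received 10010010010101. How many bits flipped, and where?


XOR: 00000100000000

1 error(s) at position(s): 5


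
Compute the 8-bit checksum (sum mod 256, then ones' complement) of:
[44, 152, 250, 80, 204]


Sum = 730 mod 256 = 218
Complement = 37

37


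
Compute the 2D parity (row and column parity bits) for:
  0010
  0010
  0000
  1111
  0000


Row parities: 11000
Column parities: 1111

Row P: 11000, Col P: 1111, Corner: 0


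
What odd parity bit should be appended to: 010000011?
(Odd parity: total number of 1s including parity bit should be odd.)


Number of 1s in data: 3
Parity bit: 0

0


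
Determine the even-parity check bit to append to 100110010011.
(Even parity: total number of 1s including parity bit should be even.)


Number of 1s in data: 6
Parity bit: 0

0


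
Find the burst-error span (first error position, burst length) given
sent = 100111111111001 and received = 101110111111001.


XOR: 001001000000000

Burst at position 2, length 4


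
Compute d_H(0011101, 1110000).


XOR: 1101101
Count of 1s: 5

5


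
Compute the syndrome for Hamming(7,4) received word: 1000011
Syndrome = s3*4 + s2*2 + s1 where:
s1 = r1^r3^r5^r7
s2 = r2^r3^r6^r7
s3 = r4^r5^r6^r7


s1=0, s2=0, s3=0

Syndrome = 0 (no error)


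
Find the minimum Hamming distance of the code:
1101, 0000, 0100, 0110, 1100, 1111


Comparing all pairs, minimum distance: 1
Can detect 0 errors, correct 0 errors

1


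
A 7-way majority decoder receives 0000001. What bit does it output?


Ones: 1 out of 7
Threshold: 4

0 (1/7 voted 1)


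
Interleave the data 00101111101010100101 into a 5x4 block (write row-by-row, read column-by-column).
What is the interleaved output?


Matrix:
  0010
  1111
  1010
  1010
  0101
Read columns: 01110010011111001001

01110010011111001001


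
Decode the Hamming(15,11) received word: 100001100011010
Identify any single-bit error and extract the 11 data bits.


Syndrome = 9: error at position 9

Data: 00111011010 (corrected bit 9)


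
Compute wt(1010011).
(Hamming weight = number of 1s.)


Counting 1s in 1010011

4


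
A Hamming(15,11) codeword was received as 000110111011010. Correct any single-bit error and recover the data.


Syndrome = 14: error at position 14

Data: 01011011000 (corrected bit 14)


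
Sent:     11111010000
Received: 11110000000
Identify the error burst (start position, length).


XOR: 00001010000

Burst at position 4, length 3


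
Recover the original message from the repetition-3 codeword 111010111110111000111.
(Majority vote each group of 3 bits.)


Groups: 111, 010, 111, 110, 111, 000, 111
Majority votes: 1011101

1011101


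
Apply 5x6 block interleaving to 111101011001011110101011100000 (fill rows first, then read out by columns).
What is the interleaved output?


Matrix:
  111101
  011001
  011110
  101011
  100000
Read columns: 100111110011110101000011011010

100111110011110101000011011010


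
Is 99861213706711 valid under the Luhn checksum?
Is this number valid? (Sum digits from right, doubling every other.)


Luhn sum = 58
58 mod 10 = 8

Invalid (Luhn sum mod 10 = 8)


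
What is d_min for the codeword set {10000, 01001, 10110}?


Comparing all pairs, minimum distance: 2
Can detect 1 errors, correct 0 errors

2


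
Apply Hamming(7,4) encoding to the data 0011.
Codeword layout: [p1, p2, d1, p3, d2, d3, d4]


Parity bits: p1=1, p2=0, p3=0

1000011


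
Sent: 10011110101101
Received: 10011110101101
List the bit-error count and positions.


XOR: 00000000000000

0 errors (received matches sent)


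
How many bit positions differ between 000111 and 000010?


XOR: 000101
Count of 1s: 2

2


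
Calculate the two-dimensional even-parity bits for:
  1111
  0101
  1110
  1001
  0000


Row parities: 00100
Column parities: 1101

Row P: 00100, Col P: 1101, Corner: 1


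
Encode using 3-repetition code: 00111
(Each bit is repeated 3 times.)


Each bit -> 3 copies

000000111111111


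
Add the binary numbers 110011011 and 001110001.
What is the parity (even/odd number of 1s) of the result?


110011011 = 411
001110001 = 113
Sum = 524 = 1000001100
1s count = 3

odd parity (3 ones in 1000001100)


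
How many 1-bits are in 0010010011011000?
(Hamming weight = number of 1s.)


Counting 1s in 0010010011011000

6


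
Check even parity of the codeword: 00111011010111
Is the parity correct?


Number of 1s: 9

No, parity error (9 ones)


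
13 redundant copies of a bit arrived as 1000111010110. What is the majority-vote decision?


Ones: 7 out of 13
Threshold: 7

1 (7/13 voted 1)


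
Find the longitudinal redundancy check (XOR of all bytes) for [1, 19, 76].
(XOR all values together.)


XOR chain: 1 ^ 19 ^ 76 = 94

94


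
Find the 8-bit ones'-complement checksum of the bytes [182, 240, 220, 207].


Sum = 849 mod 256 = 81
Complement = 174

174


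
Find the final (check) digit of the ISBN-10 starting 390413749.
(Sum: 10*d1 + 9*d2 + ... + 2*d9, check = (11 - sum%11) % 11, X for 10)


Weighted sum: 218
218 mod 11 = 9

Check digit: 2


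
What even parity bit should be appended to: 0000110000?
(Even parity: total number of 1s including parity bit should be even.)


Number of 1s in data: 2
Parity bit: 0

0


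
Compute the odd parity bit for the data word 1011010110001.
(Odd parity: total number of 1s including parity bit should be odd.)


Number of 1s in data: 7
Parity bit: 0

0


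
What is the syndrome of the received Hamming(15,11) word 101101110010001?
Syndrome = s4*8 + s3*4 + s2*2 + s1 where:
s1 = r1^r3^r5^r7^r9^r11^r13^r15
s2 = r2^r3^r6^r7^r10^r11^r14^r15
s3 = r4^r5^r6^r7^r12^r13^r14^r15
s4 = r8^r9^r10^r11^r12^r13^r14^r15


s1=1, s2=1, s3=0, s4=1

Syndrome = 11 (error at position 11)


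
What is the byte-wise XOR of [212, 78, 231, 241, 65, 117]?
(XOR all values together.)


XOR chain: 212 ^ 78 ^ 231 ^ 241 ^ 65 ^ 117 = 184

184


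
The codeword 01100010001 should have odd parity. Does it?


Number of 1s: 4

No, parity error (4 ones)


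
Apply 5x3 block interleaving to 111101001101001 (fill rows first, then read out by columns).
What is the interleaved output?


Matrix:
  111
  101
  001
  101
  001
Read columns: 110101000011111

110101000011111


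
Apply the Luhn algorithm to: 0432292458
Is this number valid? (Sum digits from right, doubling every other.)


Luhn sum = 42
42 mod 10 = 2

Invalid (Luhn sum mod 10 = 2)


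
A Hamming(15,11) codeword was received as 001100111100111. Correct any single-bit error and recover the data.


Syndrome = 7: error at position 7

Data: 10001100111 (corrected bit 7)


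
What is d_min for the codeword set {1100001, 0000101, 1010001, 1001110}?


Comparing all pairs, minimum distance: 2
Can detect 1 errors, correct 0 errors

2


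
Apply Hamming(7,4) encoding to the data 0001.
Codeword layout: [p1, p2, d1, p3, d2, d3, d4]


Parity bits: p1=1, p2=1, p3=1

1101001


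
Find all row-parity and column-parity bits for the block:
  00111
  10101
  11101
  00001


Row parities: 1101
Column parities: 01110

Row P: 1101, Col P: 01110, Corner: 1


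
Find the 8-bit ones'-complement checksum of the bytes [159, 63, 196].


Sum = 418 mod 256 = 162
Complement = 93

93


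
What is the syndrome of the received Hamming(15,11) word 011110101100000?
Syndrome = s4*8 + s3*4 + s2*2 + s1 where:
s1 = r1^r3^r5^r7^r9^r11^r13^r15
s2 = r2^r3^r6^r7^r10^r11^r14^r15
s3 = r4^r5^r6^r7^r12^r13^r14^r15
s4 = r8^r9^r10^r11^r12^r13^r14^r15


s1=0, s2=0, s3=1, s4=0

Syndrome = 4 (error at position 4)


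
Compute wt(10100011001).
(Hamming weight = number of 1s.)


Counting 1s in 10100011001

5


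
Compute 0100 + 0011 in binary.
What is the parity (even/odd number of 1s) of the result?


0100 = 4
0011 = 3
Sum = 7 = 111
1s count = 3

odd parity (3 ones in 111)


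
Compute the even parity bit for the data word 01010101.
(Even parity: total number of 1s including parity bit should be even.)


Number of 1s in data: 4
Parity bit: 0

0


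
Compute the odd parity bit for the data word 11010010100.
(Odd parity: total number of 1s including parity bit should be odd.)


Number of 1s in data: 5
Parity bit: 0

0


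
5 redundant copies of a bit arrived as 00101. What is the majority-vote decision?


Ones: 2 out of 5
Threshold: 3

0 (2/5 voted 1)


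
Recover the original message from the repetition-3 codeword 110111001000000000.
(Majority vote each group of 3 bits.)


Groups: 110, 111, 001, 000, 000, 000
Majority votes: 110000

110000


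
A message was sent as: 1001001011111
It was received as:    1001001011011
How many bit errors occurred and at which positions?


XOR: 0000000000100

1 error(s) at position(s): 10


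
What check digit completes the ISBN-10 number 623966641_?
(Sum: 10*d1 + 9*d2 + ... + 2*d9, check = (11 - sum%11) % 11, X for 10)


Weighted sum: 269
269 mod 11 = 5

Check digit: 6


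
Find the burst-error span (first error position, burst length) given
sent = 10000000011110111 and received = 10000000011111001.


XOR: 00000000000001110

Burst at position 13, length 3


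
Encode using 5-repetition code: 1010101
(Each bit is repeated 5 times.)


Each bit -> 5 copies

11111000001111100000111110000011111


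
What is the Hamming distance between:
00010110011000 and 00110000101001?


XOR: 00100110110001
Count of 1s: 6

6


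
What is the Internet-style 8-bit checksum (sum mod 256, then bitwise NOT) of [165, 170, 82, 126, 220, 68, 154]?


Sum = 985 mod 256 = 217
Complement = 38

38


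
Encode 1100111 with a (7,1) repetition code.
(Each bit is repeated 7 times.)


Each bit -> 7 copies

1111111111111100000000000000111111111111111111111


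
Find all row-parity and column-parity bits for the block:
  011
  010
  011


Row parities: 010
Column parities: 010

Row P: 010, Col P: 010, Corner: 1


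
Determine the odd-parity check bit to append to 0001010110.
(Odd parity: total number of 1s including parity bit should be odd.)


Number of 1s in data: 4
Parity bit: 1

1


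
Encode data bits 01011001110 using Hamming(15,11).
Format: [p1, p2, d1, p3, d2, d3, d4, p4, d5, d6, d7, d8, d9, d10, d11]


Parity bits: p1=0, p2=0, p3=1, p4=0

000110101001110


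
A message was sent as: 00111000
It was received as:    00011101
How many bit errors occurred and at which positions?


XOR: 00100101

3 error(s) at position(s): 2, 5, 7


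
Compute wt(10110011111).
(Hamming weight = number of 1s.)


Counting 1s in 10110011111

8


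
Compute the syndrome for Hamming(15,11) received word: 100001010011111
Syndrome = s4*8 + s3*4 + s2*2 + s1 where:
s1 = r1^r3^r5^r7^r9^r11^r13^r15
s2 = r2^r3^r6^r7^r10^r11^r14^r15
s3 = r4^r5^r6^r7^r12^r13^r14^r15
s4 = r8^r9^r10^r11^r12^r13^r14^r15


s1=0, s2=0, s3=1, s4=0

Syndrome = 4 (error at position 4)


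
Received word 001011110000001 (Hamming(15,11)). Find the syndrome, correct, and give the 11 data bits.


Syndrome = 0: no error detected

Data: 11110000001 (no errors)
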